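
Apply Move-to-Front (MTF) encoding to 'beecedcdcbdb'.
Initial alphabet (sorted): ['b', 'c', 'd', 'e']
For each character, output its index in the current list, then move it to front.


MTF encoding:
'b': index 0 in ['b', 'c', 'd', 'e'] -> ['b', 'c', 'd', 'e']
'e': index 3 in ['b', 'c', 'd', 'e'] -> ['e', 'b', 'c', 'd']
'e': index 0 in ['e', 'b', 'c', 'd'] -> ['e', 'b', 'c', 'd']
'c': index 2 in ['e', 'b', 'c', 'd'] -> ['c', 'e', 'b', 'd']
'e': index 1 in ['c', 'e', 'b', 'd'] -> ['e', 'c', 'b', 'd']
'd': index 3 in ['e', 'c', 'b', 'd'] -> ['d', 'e', 'c', 'b']
'c': index 2 in ['d', 'e', 'c', 'b'] -> ['c', 'd', 'e', 'b']
'd': index 1 in ['c', 'd', 'e', 'b'] -> ['d', 'c', 'e', 'b']
'c': index 1 in ['d', 'c', 'e', 'b'] -> ['c', 'd', 'e', 'b']
'b': index 3 in ['c', 'd', 'e', 'b'] -> ['b', 'c', 'd', 'e']
'd': index 2 in ['b', 'c', 'd', 'e'] -> ['d', 'b', 'c', 'e']
'b': index 1 in ['d', 'b', 'c', 'e'] -> ['b', 'd', 'c', 'e']


Output: [0, 3, 0, 2, 1, 3, 2, 1, 1, 3, 2, 1]


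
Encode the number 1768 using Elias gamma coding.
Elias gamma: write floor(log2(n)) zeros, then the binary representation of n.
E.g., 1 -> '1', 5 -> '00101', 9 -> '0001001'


num_bits = floor(log2(1768)) + 1 = 11
leading_zeros = num_bits - 1 = 10
binary(1768) = 11011101000

Elias gamma(1768) = '0000000000' + '11011101000' = 000000000011011101000 (21 bits)


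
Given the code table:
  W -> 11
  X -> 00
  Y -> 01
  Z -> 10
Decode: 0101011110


Decoding:
01 -> Y
01 -> Y
01 -> Y
11 -> W
10 -> Z


Result: YYYWZ


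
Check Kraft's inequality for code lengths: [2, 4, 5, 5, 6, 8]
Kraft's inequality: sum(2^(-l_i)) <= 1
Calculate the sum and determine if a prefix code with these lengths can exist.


Sum = 2^(-2) + 2^(-4) + 2^(-5) + 2^(-5) + 2^(-6) + 2^(-8)
    = 0.25 + 0.0625 + 0.03125 + 0.03125 + 0.015625 + 0.00390625
    = 101/256 = 0.39453125
Since 0.39453125 <= 1, Kraft's inequality IS satisfied.
A prefix code with these lengths CAN exist.

Kraft sum = 0.39453125. Satisfied.


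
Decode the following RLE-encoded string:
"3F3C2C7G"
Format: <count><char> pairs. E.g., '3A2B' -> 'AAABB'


Expanding each <count><char> pair:
  3F -> 'FFF'
  3C -> 'CCC'
  2C -> 'CC'
  7G -> 'GGGGGGG'

Decoded = FFFCCCCCGGGGGGG


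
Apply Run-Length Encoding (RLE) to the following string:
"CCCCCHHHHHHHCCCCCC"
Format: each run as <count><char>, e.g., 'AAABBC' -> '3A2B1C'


Scanning runs left to right:
  i=0: run of 'C' x 5 -> '5C'
  i=5: run of 'H' x 7 -> '7H'
  i=12: run of 'C' x 6 -> '6C'

RLE = 5C7H6C


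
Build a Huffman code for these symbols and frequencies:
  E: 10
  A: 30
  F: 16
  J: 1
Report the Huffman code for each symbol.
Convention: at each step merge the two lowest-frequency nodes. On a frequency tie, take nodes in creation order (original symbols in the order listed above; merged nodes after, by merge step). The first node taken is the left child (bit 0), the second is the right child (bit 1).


Huffman tree construction:
Step 1: Merge J(1) + E(10) = 11
Step 2: Merge (J+E)(11) + F(16) = 27
Step 3: Merge ((J+E)+F)(27) + A(30) = 57
Read each symbol's code off the tree from the root (left child = 0, right child = 1).

Codes:
  E: 001 (length 3)
  A: 1 (length 1)
  F: 01 (length 2)
  J: 000 (length 3)
Average code length: 95/57 = 1.6667 bits/symbol


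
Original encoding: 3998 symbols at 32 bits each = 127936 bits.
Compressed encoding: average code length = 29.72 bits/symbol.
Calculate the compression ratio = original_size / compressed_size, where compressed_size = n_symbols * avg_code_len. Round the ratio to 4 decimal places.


original_size = n_symbols * orig_bits = 3998 * 32 = 127936 bits
compressed_size = n_symbols * avg_code_len = 3998 * 29.72 = 118820.56 bits
ratio = original_size / compressed_size = 127936 / 118820.56 = 1.0767

Compression ratio = 1.0767


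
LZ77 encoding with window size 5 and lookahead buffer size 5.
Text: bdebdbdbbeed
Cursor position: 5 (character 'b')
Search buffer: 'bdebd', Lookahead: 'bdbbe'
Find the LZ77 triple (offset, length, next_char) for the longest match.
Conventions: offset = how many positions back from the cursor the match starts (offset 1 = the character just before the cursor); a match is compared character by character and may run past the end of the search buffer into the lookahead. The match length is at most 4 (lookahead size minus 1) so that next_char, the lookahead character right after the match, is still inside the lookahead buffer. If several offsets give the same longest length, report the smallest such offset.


Try each offset into the search buffer:
  offset=1 (pos 4, char 'd'): match length 0
  offset=2 (pos 3, char 'b'): match length 3
  offset=3 (pos 2, char 'e'): match length 0
  offset=4 (pos 1, char 'd'): match length 0
  offset=5 (pos 0, char 'b'): match length 2
Longest match has length 3 at offset 2.
next_char = character at position 5 + 3 = 8 -> 'b'

Best match: offset=2, length=3 (matching 'bdb' starting at position 3)
LZ77 triple: (2, 3, 'b')


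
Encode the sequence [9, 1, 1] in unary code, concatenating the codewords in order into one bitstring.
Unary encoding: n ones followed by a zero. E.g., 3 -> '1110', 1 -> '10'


Encode each number as n ones followed by a terminating 0:
  9 -> 1111111110 (10 bits)
  1 -> 10 (2 bits)
  1 -> 10 (2 bits)
Total length = 10 + 2 + 2 = 14 bits.

Unary([9, 1, 1]) = 11111111101010 (14 bits)


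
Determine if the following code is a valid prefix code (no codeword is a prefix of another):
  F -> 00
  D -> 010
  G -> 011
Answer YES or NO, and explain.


Checking each pair (does one codeword prefix another?):
  F='00' vs D='010': no prefix
  F='00' vs G='011': no prefix
  D='010' vs F='00': no prefix
  D='010' vs G='011': no prefix
  G='011' vs F='00': no prefix
  G='011' vs D='010': no prefix
No violation found over all pairs.

YES -- this is a valid prefix code. No codeword is a prefix of any other codeword.


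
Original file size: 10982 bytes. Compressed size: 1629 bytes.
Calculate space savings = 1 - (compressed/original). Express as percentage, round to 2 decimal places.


ratio = compressed/original = 1629/10982 = 0.148334
savings = 1 - ratio = 1 - 0.148334 = 0.851666
as a percentage: 0.851666 * 100 = 85.17%

Space savings = 1 - 1629/10982 = 85.17%


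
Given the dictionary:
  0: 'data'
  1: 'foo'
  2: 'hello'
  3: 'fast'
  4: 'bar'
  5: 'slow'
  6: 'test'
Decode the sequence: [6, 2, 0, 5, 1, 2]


Look up each index in the dictionary:
  6 -> 'test'
  2 -> 'hello'
  0 -> 'data'
  5 -> 'slow'
  1 -> 'foo'
  2 -> 'hello'

Decoded: "test hello data slow foo hello"


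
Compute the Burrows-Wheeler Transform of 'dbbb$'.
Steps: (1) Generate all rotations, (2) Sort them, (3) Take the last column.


Rotations (sorted):
  0: $dbbb -> last char: b
  1: b$dbb -> last char: b
  2: bb$db -> last char: b
  3: bbb$d -> last char: d
  4: dbbb$ -> last char: $


BWT = bbbd$


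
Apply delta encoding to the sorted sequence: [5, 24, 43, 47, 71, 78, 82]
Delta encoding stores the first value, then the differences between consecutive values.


First value: 5
Deltas:
  24 - 5 = 19
  43 - 24 = 19
  47 - 43 = 4
  71 - 47 = 24
  78 - 71 = 7
  82 - 78 = 4


Delta encoded: [5, 19, 19, 4, 24, 7, 4]


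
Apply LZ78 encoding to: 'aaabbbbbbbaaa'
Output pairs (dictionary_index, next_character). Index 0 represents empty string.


LZ78 encoding steps:
Dictionary: {0: ''}
Step 1: w='' (idx 0), next='a' -> output (0, 'a'), add 'a' as idx 1
Step 2: w='a' (idx 1), next='a' -> output (1, 'a'), add 'aa' as idx 2
Step 3: w='' (idx 0), next='b' -> output (0, 'b'), add 'b' as idx 3
Step 4: w='b' (idx 3), next='b' -> output (3, 'b'), add 'bb' as idx 4
Step 5: w='bb' (idx 4), next='b' -> output (4, 'b'), add 'bbb' as idx 5
Step 6: w='b' (idx 3), next='a' -> output (3, 'a'), add 'ba' as idx 6
Step 7: w='aa' (idx 2), end of input -> output (2, '')


Encoded: [(0, 'a'), (1, 'a'), (0, 'b'), (3, 'b'), (4, 'b'), (3, 'a'), (2, '')]


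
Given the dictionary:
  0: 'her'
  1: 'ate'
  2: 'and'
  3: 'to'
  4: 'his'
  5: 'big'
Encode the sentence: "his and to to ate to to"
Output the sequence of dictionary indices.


Look up each word in the dictionary:
  'his' -> 4
  'and' -> 2
  'to' -> 3
  'to' -> 3
  'ate' -> 1
  'to' -> 3
  'to' -> 3

Encoded: [4, 2, 3, 3, 1, 3, 3]


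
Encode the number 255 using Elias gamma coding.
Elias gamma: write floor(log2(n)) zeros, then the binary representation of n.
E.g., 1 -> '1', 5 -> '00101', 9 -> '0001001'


num_bits = floor(log2(255)) + 1 = 8
leading_zeros = num_bits - 1 = 7
binary(255) = 11111111

Elias gamma(255) = '0000000' + '11111111' = 000000011111111 (15 bits)


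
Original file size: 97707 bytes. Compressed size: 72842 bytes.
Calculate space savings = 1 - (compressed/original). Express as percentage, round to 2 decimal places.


ratio = compressed/original = 72842/97707 = 0.745515
savings = 1 - ratio = 1 - 0.745515 = 0.254485
as a percentage: 0.254485 * 100 = 25.45%

Space savings = 1 - 72842/97707 = 25.45%


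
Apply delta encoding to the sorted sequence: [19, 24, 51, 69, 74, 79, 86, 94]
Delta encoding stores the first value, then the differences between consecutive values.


First value: 19
Deltas:
  24 - 19 = 5
  51 - 24 = 27
  69 - 51 = 18
  74 - 69 = 5
  79 - 74 = 5
  86 - 79 = 7
  94 - 86 = 8


Delta encoded: [19, 5, 27, 18, 5, 5, 7, 8]


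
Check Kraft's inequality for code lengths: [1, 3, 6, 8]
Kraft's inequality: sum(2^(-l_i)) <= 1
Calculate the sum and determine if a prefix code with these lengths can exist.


Sum = 2^(-1) + 2^(-3) + 2^(-6) + 2^(-8)
    = 0.5 + 0.125 + 0.015625 + 0.00390625
    = 165/256 = 0.64453125
Since 0.64453125 <= 1, Kraft's inequality IS satisfied.
A prefix code with these lengths CAN exist.

Kraft sum = 0.64453125. Satisfied.


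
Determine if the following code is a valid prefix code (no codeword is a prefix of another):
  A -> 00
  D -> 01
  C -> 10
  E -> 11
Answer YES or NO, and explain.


Checking each pair (does one codeword prefix another?):
  A='00' vs D='01': no prefix
  A='00' vs C='10': no prefix
  A='00' vs E='11': no prefix
  D='01' vs A='00': no prefix
  D='01' vs C='10': no prefix
  D='01' vs E='11': no prefix
  C='10' vs A='00': no prefix
  C='10' vs D='01': no prefix
  C='10' vs E='11': no prefix
  E='11' vs A='00': no prefix
  E='11' vs D='01': no prefix
  E='11' vs C='10': no prefix
No violation found over all pairs.

YES -- this is a valid prefix code. No codeword is a prefix of any other codeword.


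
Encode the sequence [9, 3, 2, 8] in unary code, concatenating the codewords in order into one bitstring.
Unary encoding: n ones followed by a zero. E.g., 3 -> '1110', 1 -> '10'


Encode each number as n ones followed by a terminating 0:
  9 -> 1111111110 (10 bits)
  3 -> 1110 (4 bits)
  2 -> 110 (3 bits)
  8 -> 111111110 (9 bits)
Total length = 10 + 4 + 3 + 9 = 26 bits.

Unary([9, 3, 2, 8]) = 11111111101110110111111110 (26 bits)


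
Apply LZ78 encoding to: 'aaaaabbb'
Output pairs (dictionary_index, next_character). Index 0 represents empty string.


LZ78 encoding steps:
Dictionary: {0: ''}
Step 1: w='' (idx 0), next='a' -> output (0, 'a'), add 'a' as idx 1
Step 2: w='a' (idx 1), next='a' -> output (1, 'a'), add 'aa' as idx 2
Step 3: w='aa' (idx 2), next='b' -> output (2, 'b'), add 'aab' as idx 3
Step 4: w='' (idx 0), next='b' -> output (0, 'b'), add 'b' as idx 4
Step 5: w='b' (idx 4), end of input -> output (4, '')


Encoded: [(0, 'a'), (1, 'a'), (2, 'b'), (0, 'b'), (4, '')]


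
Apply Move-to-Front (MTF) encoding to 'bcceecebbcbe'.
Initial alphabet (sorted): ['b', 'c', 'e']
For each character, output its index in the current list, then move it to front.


MTF encoding:
'b': index 0 in ['b', 'c', 'e'] -> ['b', 'c', 'e']
'c': index 1 in ['b', 'c', 'e'] -> ['c', 'b', 'e']
'c': index 0 in ['c', 'b', 'e'] -> ['c', 'b', 'e']
'e': index 2 in ['c', 'b', 'e'] -> ['e', 'c', 'b']
'e': index 0 in ['e', 'c', 'b'] -> ['e', 'c', 'b']
'c': index 1 in ['e', 'c', 'b'] -> ['c', 'e', 'b']
'e': index 1 in ['c', 'e', 'b'] -> ['e', 'c', 'b']
'b': index 2 in ['e', 'c', 'b'] -> ['b', 'e', 'c']
'b': index 0 in ['b', 'e', 'c'] -> ['b', 'e', 'c']
'c': index 2 in ['b', 'e', 'c'] -> ['c', 'b', 'e']
'b': index 1 in ['c', 'b', 'e'] -> ['b', 'c', 'e']
'e': index 2 in ['b', 'c', 'e'] -> ['e', 'b', 'c']


Output: [0, 1, 0, 2, 0, 1, 1, 2, 0, 2, 1, 2]


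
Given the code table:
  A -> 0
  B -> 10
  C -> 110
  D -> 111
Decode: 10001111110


Decoding:
10 -> B
0 -> A
0 -> A
111 -> D
111 -> D
0 -> A


Result: BAADDA


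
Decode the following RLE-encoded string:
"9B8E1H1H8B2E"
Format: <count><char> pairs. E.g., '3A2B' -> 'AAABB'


Expanding each <count><char> pair:
  9B -> 'BBBBBBBBB'
  8E -> 'EEEEEEEE'
  1H -> 'H'
  1H -> 'H'
  8B -> 'BBBBBBBB'
  2E -> 'EE'

Decoded = BBBBBBBBBEEEEEEEEHHBBBBBBBBEE


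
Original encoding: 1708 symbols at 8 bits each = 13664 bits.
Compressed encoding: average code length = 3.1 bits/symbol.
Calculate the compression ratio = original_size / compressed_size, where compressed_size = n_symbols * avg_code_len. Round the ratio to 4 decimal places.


original_size = n_symbols * orig_bits = 1708 * 8 = 13664 bits
compressed_size = n_symbols * avg_code_len = 1708 * 3.1 = 5294.8 bits
ratio = original_size / compressed_size = 13664 / 5294.8 = 2.5806

Compression ratio = 2.5806


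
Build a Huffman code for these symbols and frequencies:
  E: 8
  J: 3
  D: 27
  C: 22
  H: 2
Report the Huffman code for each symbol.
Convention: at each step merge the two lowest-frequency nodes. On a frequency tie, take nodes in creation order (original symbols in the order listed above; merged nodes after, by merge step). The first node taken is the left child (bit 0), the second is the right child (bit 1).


Huffman tree construction:
Step 1: Merge H(2) + J(3) = 5
Step 2: Merge (H+J)(5) + E(8) = 13
Step 3: Merge ((H+J)+E)(13) + C(22) = 35
Step 4: Merge D(27) + (((H+J)+E)+C)(35) = 62
Read each symbol's code off the tree from the root (left child = 0, right child = 1).

Codes:
  E: 101 (length 3)
  J: 1001 (length 4)
  D: 0 (length 1)
  C: 11 (length 2)
  H: 1000 (length 4)
Average code length: 115/62 = 1.8548 bits/symbol


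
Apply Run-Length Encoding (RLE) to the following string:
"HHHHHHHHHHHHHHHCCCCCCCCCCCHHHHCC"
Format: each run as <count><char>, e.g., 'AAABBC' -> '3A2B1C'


Scanning runs left to right:
  i=0: run of 'H' x 15 -> '15H'
  i=15: run of 'C' x 11 -> '11C'
  i=26: run of 'H' x 4 -> '4H'
  i=30: run of 'C' x 2 -> '2C'

RLE = 15H11C4H2C


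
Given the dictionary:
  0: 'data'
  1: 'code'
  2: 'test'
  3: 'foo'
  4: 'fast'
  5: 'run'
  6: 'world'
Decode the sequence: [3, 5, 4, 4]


Look up each index in the dictionary:
  3 -> 'foo'
  5 -> 'run'
  4 -> 'fast'
  4 -> 'fast'

Decoded: "foo run fast fast"


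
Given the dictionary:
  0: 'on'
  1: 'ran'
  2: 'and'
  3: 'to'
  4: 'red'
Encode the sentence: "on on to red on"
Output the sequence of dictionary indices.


Look up each word in the dictionary:
  'on' -> 0
  'on' -> 0
  'to' -> 3
  'red' -> 4
  'on' -> 0

Encoded: [0, 0, 3, 4, 0]


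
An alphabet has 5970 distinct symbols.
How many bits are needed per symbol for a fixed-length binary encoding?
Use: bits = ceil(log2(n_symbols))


log2(5970) = 12.5435
Bracket: 2^12 = 4096 < 5970 <= 2^13 = 8192
So ceil(log2(5970)) = 13

bits = ceil(log2(5970)) = ceil(12.5435) = 13 bits


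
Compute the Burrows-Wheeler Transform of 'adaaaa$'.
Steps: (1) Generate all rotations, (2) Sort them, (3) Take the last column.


Rotations (sorted):
  0: $adaaaa -> last char: a
  1: a$adaaa -> last char: a
  2: aa$adaa -> last char: a
  3: aaa$ada -> last char: a
  4: aaaa$ad -> last char: d
  5: adaaaa$ -> last char: $
  6: daaaa$a -> last char: a


BWT = aaaad$a


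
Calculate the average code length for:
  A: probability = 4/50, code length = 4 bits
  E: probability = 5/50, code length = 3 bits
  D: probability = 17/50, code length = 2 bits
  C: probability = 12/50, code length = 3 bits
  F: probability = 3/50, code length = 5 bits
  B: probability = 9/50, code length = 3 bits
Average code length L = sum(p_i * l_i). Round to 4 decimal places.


Weighted contributions p_i * l_i:
  A: (4/50) * 4 = 16/50
  E: (5/50) * 3 = 15/50
  D: (17/50) * 2 = 34/50
  C: (12/50) * 3 = 36/50
  F: (3/50) * 5 = 15/50
  B: (9/50) * 3 = 27/50
Sum = (16 + 15 + 34 + 36 + 15 + 27)/50 = 143/50

L = 143/50 = 2.8600 bits/symbol


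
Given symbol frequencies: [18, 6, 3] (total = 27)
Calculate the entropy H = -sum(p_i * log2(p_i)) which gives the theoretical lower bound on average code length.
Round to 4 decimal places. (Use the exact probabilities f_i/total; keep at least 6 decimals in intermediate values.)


Per-symbol terms -p_i * log2(p_i) with p_i = f_i/27:
  p = 18/27 = 0.666667: log2(p) = -0.584963, -p*log2(p) = 0.389975
  p = 6/27 = 0.222222: log2(p) = -2.169925, -p*log2(p) = 0.482206
  p = 3/27 = 0.111111: log2(p) = -3.169925, -p*log2(p) = 0.352214
H = 0.389975 + 0.482206 + 0.352214 = 1.224395

H = 1.2244 bits/symbol


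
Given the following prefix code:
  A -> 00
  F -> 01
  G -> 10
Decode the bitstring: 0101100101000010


Decoding step by step:
Bits 01 -> F
Bits 01 -> F
Bits 10 -> G
Bits 01 -> F
Bits 01 -> F
Bits 00 -> A
Bits 00 -> A
Bits 10 -> G


Decoded message: FFGFFAAG


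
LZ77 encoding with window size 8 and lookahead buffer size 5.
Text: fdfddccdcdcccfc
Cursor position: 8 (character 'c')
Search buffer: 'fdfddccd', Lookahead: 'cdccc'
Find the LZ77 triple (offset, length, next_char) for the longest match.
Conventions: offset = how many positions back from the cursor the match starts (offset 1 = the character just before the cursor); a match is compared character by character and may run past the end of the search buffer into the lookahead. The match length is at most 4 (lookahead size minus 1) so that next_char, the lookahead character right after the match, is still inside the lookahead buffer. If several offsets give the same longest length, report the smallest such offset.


Try each offset into the search buffer:
  offset=1 (pos 7, char 'd'): match length 0
  offset=2 (pos 6, char 'c'): match length 3
  offset=3 (pos 5, char 'c'): match length 1
  offset=4 (pos 4, char 'd'): match length 0
  offset=5 (pos 3, char 'd'): match length 0
  offset=6 (pos 2, char 'f'): match length 0
  offset=7 (pos 1, char 'd'): match length 0
  offset=8 (pos 0, char 'f'): match length 0
Longest match has length 3 at offset 2.
next_char = character at position 8 + 3 = 11 -> 'c'

Best match: offset=2, length=3 (matching 'cdc' starting at position 6)
LZ77 triple: (2, 3, 'c')


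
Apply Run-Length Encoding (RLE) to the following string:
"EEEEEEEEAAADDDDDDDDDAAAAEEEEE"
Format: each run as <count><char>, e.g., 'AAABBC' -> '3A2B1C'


Scanning runs left to right:
  i=0: run of 'E' x 8 -> '8E'
  i=8: run of 'A' x 3 -> '3A'
  i=11: run of 'D' x 9 -> '9D'
  i=20: run of 'A' x 4 -> '4A'
  i=24: run of 'E' x 5 -> '5E'

RLE = 8E3A9D4A5E


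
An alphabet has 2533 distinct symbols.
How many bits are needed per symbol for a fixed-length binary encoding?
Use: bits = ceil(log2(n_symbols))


log2(2533) = 11.3066
Bracket: 2^11 = 2048 < 2533 <= 2^12 = 4096
So ceil(log2(2533)) = 12

bits = ceil(log2(2533)) = ceil(11.3066) = 12 bits


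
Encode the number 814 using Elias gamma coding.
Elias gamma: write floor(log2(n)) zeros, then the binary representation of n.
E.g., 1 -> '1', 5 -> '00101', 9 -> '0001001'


num_bits = floor(log2(814)) + 1 = 10
leading_zeros = num_bits - 1 = 9
binary(814) = 1100101110

Elias gamma(814) = '000000000' + '1100101110' = 0000000001100101110 (19 bits)


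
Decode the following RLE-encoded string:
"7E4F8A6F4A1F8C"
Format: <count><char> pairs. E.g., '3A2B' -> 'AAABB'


Expanding each <count><char> pair:
  7E -> 'EEEEEEE'
  4F -> 'FFFF'
  8A -> 'AAAAAAAA'
  6F -> 'FFFFFF'
  4A -> 'AAAA'
  1F -> 'F'
  8C -> 'CCCCCCCC'

Decoded = EEEEEEEFFFFAAAAAAAAFFFFFFAAAAFCCCCCCCC


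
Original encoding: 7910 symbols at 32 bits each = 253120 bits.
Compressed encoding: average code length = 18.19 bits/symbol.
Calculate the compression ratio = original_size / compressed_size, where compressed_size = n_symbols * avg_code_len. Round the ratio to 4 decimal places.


original_size = n_symbols * orig_bits = 7910 * 32 = 253120 bits
compressed_size = n_symbols * avg_code_len = 7910 * 18.19 = 143882.9 bits
ratio = original_size / compressed_size = 253120 / 143882.9 = 1.7592

Compression ratio = 1.7592


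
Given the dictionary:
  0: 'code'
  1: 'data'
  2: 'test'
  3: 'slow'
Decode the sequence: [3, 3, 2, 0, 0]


Look up each index in the dictionary:
  3 -> 'slow'
  3 -> 'slow'
  2 -> 'test'
  0 -> 'code'
  0 -> 'code'

Decoded: "slow slow test code code"


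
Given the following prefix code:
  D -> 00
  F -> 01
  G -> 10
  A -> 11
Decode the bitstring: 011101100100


Decoding step by step:
Bits 01 -> F
Bits 11 -> A
Bits 01 -> F
Bits 10 -> G
Bits 01 -> F
Bits 00 -> D


Decoded message: FAFGFD


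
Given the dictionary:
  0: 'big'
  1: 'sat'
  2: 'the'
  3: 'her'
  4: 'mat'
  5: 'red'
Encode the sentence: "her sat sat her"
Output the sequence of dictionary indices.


Look up each word in the dictionary:
  'her' -> 3
  'sat' -> 1
  'sat' -> 1
  'her' -> 3

Encoded: [3, 1, 1, 3]


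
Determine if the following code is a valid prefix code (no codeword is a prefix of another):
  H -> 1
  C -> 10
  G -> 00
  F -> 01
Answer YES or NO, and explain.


Checking each pair (does one codeword prefix another?):
  H='1' vs C='10': prefix -- VIOLATION

NO -- this is NOT a valid prefix code. H (1) is a prefix of C (10).


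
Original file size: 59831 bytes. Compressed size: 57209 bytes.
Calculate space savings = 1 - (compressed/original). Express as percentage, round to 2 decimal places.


ratio = compressed/original = 57209/59831 = 0.956177
savings = 1 - ratio = 1 - 0.956177 = 0.043823
as a percentage: 0.043823 * 100 = 4.38%

Space savings = 1 - 57209/59831 = 4.38%


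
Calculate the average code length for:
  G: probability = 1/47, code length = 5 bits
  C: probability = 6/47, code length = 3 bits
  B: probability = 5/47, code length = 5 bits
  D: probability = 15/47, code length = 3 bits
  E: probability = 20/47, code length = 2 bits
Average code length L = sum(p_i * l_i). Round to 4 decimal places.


Weighted contributions p_i * l_i:
  G: (1/47) * 5 = 5/47
  C: (6/47) * 3 = 18/47
  B: (5/47) * 5 = 25/47
  D: (15/47) * 3 = 45/47
  E: (20/47) * 2 = 40/47
Sum = (5 + 18 + 25 + 45 + 40)/47 = 133/47

L = 133/47 = 2.8298 bits/symbol


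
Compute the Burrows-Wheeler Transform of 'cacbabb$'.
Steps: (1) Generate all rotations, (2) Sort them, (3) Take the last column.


Rotations (sorted):
  0: $cacbabb -> last char: b
  1: abb$cacb -> last char: b
  2: acbabb$c -> last char: c
  3: b$cacbab -> last char: b
  4: babb$cac -> last char: c
  5: bb$cacba -> last char: a
  6: cacbabb$ -> last char: $
  7: cbabb$ca -> last char: a


BWT = bbcbca$a


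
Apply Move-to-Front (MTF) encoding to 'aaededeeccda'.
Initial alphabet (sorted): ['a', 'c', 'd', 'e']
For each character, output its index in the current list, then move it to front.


MTF encoding:
'a': index 0 in ['a', 'c', 'd', 'e'] -> ['a', 'c', 'd', 'e']
'a': index 0 in ['a', 'c', 'd', 'e'] -> ['a', 'c', 'd', 'e']
'e': index 3 in ['a', 'c', 'd', 'e'] -> ['e', 'a', 'c', 'd']
'd': index 3 in ['e', 'a', 'c', 'd'] -> ['d', 'e', 'a', 'c']
'e': index 1 in ['d', 'e', 'a', 'c'] -> ['e', 'd', 'a', 'c']
'd': index 1 in ['e', 'd', 'a', 'c'] -> ['d', 'e', 'a', 'c']
'e': index 1 in ['d', 'e', 'a', 'c'] -> ['e', 'd', 'a', 'c']
'e': index 0 in ['e', 'd', 'a', 'c'] -> ['e', 'd', 'a', 'c']
'c': index 3 in ['e', 'd', 'a', 'c'] -> ['c', 'e', 'd', 'a']
'c': index 0 in ['c', 'e', 'd', 'a'] -> ['c', 'e', 'd', 'a']
'd': index 2 in ['c', 'e', 'd', 'a'] -> ['d', 'c', 'e', 'a']
'a': index 3 in ['d', 'c', 'e', 'a'] -> ['a', 'd', 'c', 'e']


Output: [0, 0, 3, 3, 1, 1, 1, 0, 3, 0, 2, 3]


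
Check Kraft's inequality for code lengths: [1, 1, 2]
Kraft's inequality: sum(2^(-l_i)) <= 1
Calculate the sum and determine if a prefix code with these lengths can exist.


Sum = 2^(-1) + 2^(-1) + 2^(-2)
    = 0.5 + 0.5 + 0.25
    = 5/4 = 1.25
Since 1.25 > 1, Kraft's inequality is NOT satisfied.
A prefix code with these lengths CANNOT exist.

Kraft sum = 1.25. Not satisfied.


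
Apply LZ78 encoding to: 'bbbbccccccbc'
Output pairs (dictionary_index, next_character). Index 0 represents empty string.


LZ78 encoding steps:
Dictionary: {0: ''}
Step 1: w='' (idx 0), next='b' -> output (0, 'b'), add 'b' as idx 1
Step 2: w='b' (idx 1), next='b' -> output (1, 'b'), add 'bb' as idx 2
Step 3: w='b' (idx 1), next='c' -> output (1, 'c'), add 'bc' as idx 3
Step 4: w='' (idx 0), next='c' -> output (0, 'c'), add 'c' as idx 4
Step 5: w='c' (idx 4), next='c' -> output (4, 'c'), add 'cc' as idx 5
Step 6: w='cc' (idx 5), next='b' -> output (5, 'b'), add 'ccb' as idx 6
Step 7: w='c' (idx 4), end of input -> output (4, '')


Encoded: [(0, 'b'), (1, 'b'), (1, 'c'), (0, 'c'), (4, 'c'), (5, 'b'), (4, '')]


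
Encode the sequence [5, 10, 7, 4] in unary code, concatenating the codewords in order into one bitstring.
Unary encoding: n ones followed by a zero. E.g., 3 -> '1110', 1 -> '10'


Encode each number as n ones followed by a terminating 0:
  5 -> 111110 (6 bits)
  10 -> 11111111110 (11 bits)
  7 -> 11111110 (8 bits)
  4 -> 11110 (5 bits)
Total length = 6 + 11 + 8 + 5 = 30 bits.

Unary([5, 10, 7, 4]) = 111110111111111101111111011110 (30 bits)


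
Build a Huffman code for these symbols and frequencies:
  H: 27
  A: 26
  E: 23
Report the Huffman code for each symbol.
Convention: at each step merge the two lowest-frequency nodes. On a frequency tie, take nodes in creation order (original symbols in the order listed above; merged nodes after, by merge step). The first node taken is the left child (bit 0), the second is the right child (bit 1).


Huffman tree construction:
Step 1: Merge E(23) + A(26) = 49
Step 2: Merge H(27) + (E+A)(49) = 76
Read each symbol's code off the tree from the root (left child = 0, right child = 1).

Codes:
  H: 0 (length 1)
  A: 11 (length 2)
  E: 10 (length 2)
Average code length: 125/76 = 1.6447 bits/symbol


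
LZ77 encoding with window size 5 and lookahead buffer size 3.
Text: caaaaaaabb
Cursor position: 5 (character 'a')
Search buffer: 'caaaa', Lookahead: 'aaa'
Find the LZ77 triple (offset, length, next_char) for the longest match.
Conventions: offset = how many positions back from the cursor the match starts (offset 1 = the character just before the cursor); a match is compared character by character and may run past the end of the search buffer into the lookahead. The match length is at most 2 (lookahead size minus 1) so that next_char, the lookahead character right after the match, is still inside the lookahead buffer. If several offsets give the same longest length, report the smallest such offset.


Try each offset into the search buffer:
  offset=1 (pos 4, char 'a'): match length 2
  offset=2 (pos 3, char 'a'): match length 2
  offset=3 (pos 2, char 'a'): match length 2
  offset=4 (pos 1, char 'a'): match length 2
  offset=5 (pos 0, char 'c'): match length 0
Longest match has length 2, found at offsets 1, 2, 3, 4; take the smallest, offset 1.
next_char = character at position 5 + 2 = 7 -> 'a'

Best match: offset=1, length=2 (matching 'aa' starting at position 4)
LZ77 triple: (1, 2, 'a')


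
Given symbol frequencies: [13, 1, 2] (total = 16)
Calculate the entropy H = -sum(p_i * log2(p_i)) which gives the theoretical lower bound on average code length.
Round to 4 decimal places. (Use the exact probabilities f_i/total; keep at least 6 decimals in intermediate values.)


Per-symbol terms -p_i * log2(p_i) with p_i = f_i/16:
  p = 13/16 = 0.812500: log2(p) = -0.299560, -p*log2(p) = 0.243393
  p = 1/16 = 0.062500: log2(p) = -4.000000, -p*log2(p) = 0.250000
  p = 2/16 = 0.125000: log2(p) = -3.000000, -p*log2(p) = 0.375000
H = 0.243393 + 0.250000 + 0.375000 = 0.868393

H = 0.8684 bits/symbol


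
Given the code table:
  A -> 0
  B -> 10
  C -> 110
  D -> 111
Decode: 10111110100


Decoding:
10 -> B
111 -> D
110 -> C
10 -> B
0 -> A


Result: BDCBA


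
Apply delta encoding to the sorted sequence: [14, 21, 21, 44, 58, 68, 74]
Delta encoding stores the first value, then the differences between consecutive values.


First value: 14
Deltas:
  21 - 14 = 7
  21 - 21 = 0
  44 - 21 = 23
  58 - 44 = 14
  68 - 58 = 10
  74 - 68 = 6


Delta encoded: [14, 7, 0, 23, 14, 10, 6]


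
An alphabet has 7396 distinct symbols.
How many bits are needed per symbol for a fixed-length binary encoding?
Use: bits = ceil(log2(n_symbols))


log2(7396) = 12.8525
Bracket: 2^12 = 4096 < 7396 <= 2^13 = 8192
So ceil(log2(7396)) = 13

bits = ceil(log2(7396)) = ceil(12.8525) = 13 bits


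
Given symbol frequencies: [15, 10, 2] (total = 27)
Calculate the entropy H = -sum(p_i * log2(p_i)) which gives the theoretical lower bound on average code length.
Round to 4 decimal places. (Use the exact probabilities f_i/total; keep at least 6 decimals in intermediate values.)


Per-symbol terms -p_i * log2(p_i) with p_i = f_i/27:
  p = 15/27 = 0.555556: log2(p) = -0.847997, -p*log2(p) = 0.471109
  p = 10/27 = 0.370370: log2(p) = -1.432959, -p*log2(p) = 0.530726
  p = 2/27 = 0.074074: log2(p) = -3.754888, -p*log2(p) = 0.278140
H = 0.471109 + 0.530726 + 0.278140 = 1.279975

H = 1.28 bits/symbol


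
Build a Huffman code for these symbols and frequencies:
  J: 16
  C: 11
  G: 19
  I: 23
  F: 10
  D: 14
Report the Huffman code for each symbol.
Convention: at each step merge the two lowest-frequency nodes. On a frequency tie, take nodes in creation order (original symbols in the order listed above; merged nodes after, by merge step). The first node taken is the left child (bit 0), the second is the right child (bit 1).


Huffman tree construction:
Step 1: Merge F(10) + C(11) = 21
Step 2: Merge D(14) + J(16) = 30
Step 3: Merge G(19) + (F+C)(21) = 40
Step 4: Merge I(23) + (D+J)(30) = 53
Step 5: Merge (G+(F+C))(40) + (I+(D+J))(53) = 93
Read each symbol's code off the tree from the root (left child = 0, right child = 1).

Codes:
  J: 111 (length 3)
  C: 011 (length 3)
  G: 00 (length 2)
  I: 10 (length 2)
  F: 010 (length 3)
  D: 110 (length 3)
Average code length: 237/93 = 2.5484 bits/symbol


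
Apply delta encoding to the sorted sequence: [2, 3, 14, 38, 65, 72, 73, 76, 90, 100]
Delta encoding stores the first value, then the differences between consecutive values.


First value: 2
Deltas:
  3 - 2 = 1
  14 - 3 = 11
  38 - 14 = 24
  65 - 38 = 27
  72 - 65 = 7
  73 - 72 = 1
  76 - 73 = 3
  90 - 76 = 14
  100 - 90 = 10


Delta encoded: [2, 1, 11, 24, 27, 7, 1, 3, 14, 10]


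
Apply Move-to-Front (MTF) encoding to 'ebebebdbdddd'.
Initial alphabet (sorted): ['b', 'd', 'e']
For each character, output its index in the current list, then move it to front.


MTF encoding:
'e': index 2 in ['b', 'd', 'e'] -> ['e', 'b', 'd']
'b': index 1 in ['e', 'b', 'd'] -> ['b', 'e', 'd']
'e': index 1 in ['b', 'e', 'd'] -> ['e', 'b', 'd']
'b': index 1 in ['e', 'b', 'd'] -> ['b', 'e', 'd']
'e': index 1 in ['b', 'e', 'd'] -> ['e', 'b', 'd']
'b': index 1 in ['e', 'b', 'd'] -> ['b', 'e', 'd']
'd': index 2 in ['b', 'e', 'd'] -> ['d', 'b', 'e']
'b': index 1 in ['d', 'b', 'e'] -> ['b', 'd', 'e']
'd': index 1 in ['b', 'd', 'e'] -> ['d', 'b', 'e']
'd': index 0 in ['d', 'b', 'e'] -> ['d', 'b', 'e']
'd': index 0 in ['d', 'b', 'e'] -> ['d', 'b', 'e']
'd': index 0 in ['d', 'b', 'e'] -> ['d', 'b', 'e']


Output: [2, 1, 1, 1, 1, 1, 2, 1, 1, 0, 0, 0]


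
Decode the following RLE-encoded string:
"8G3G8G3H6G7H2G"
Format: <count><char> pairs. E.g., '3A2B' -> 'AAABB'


Expanding each <count><char> pair:
  8G -> 'GGGGGGGG'
  3G -> 'GGG'
  8G -> 'GGGGGGGG'
  3H -> 'HHH'
  6G -> 'GGGGGG'
  7H -> 'HHHHHHH'
  2G -> 'GG'

Decoded = GGGGGGGGGGGGGGGGGGGHHHGGGGGGHHHHHHHGG


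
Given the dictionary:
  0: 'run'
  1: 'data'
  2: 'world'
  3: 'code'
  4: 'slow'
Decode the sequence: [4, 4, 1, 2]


Look up each index in the dictionary:
  4 -> 'slow'
  4 -> 'slow'
  1 -> 'data'
  2 -> 'world'

Decoded: "slow slow data world"


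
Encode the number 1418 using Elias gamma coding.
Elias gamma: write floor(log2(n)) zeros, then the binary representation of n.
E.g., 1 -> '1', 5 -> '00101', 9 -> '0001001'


num_bits = floor(log2(1418)) + 1 = 11
leading_zeros = num_bits - 1 = 10
binary(1418) = 10110001010

Elias gamma(1418) = '0000000000' + '10110001010' = 000000000010110001010 (21 bits)


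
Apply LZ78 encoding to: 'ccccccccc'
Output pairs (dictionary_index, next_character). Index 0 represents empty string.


LZ78 encoding steps:
Dictionary: {0: ''}
Step 1: w='' (idx 0), next='c' -> output (0, 'c'), add 'c' as idx 1
Step 2: w='c' (idx 1), next='c' -> output (1, 'c'), add 'cc' as idx 2
Step 3: w='cc' (idx 2), next='c' -> output (2, 'c'), add 'ccc' as idx 3
Step 4: w='ccc' (idx 3), end of input -> output (3, '')


Encoded: [(0, 'c'), (1, 'c'), (2, 'c'), (3, '')]


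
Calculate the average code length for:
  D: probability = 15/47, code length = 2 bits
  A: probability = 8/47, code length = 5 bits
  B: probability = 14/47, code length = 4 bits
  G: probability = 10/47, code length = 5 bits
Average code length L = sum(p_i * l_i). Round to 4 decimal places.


Weighted contributions p_i * l_i:
  D: (15/47) * 2 = 30/47
  A: (8/47) * 5 = 40/47
  B: (14/47) * 4 = 56/47
  G: (10/47) * 5 = 50/47
Sum = (30 + 40 + 56 + 50)/47 = 176/47

L = 176/47 = 3.7447 bits/symbol


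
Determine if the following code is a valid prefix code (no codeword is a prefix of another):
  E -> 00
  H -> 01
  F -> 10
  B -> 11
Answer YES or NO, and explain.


Checking each pair (does one codeword prefix another?):
  E='00' vs H='01': no prefix
  E='00' vs F='10': no prefix
  E='00' vs B='11': no prefix
  H='01' vs E='00': no prefix
  H='01' vs F='10': no prefix
  H='01' vs B='11': no prefix
  F='10' vs E='00': no prefix
  F='10' vs H='01': no prefix
  F='10' vs B='11': no prefix
  B='11' vs E='00': no prefix
  B='11' vs H='01': no prefix
  B='11' vs F='10': no prefix
No violation found over all pairs.

YES -- this is a valid prefix code. No codeword is a prefix of any other codeword.


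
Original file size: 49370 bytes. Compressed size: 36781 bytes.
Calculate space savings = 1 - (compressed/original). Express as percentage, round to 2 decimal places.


ratio = compressed/original = 36781/49370 = 0.745007
savings = 1 - ratio = 1 - 0.745007 = 0.254993
as a percentage: 0.254993 * 100 = 25.5%

Space savings = 1 - 36781/49370 = 25.5%


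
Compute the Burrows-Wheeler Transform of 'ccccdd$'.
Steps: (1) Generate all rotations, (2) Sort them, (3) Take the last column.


Rotations (sorted):
  0: $ccccdd -> last char: d
  1: ccccdd$ -> last char: $
  2: cccdd$c -> last char: c
  3: ccdd$cc -> last char: c
  4: cdd$ccc -> last char: c
  5: d$ccccd -> last char: d
  6: dd$cccc -> last char: c


BWT = d$cccdc


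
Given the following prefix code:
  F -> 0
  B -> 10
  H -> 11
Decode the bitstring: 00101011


Decoding step by step:
Bits 0 -> F
Bits 0 -> F
Bits 10 -> B
Bits 10 -> B
Bits 11 -> H


Decoded message: FFBBH


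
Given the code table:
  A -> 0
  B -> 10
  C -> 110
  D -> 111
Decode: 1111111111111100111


Decoding:
111 -> D
111 -> D
111 -> D
111 -> D
110 -> C
0 -> A
111 -> D


Result: DDDDCAD


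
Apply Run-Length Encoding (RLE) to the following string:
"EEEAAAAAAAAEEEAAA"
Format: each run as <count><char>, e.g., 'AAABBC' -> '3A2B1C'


Scanning runs left to right:
  i=0: run of 'E' x 3 -> '3E'
  i=3: run of 'A' x 8 -> '8A'
  i=11: run of 'E' x 3 -> '3E'
  i=14: run of 'A' x 3 -> '3A'

RLE = 3E8A3E3A


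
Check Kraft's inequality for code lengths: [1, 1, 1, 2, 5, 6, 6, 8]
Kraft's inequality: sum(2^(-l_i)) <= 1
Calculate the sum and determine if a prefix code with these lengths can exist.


Sum = 2^(-1) + 2^(-1) + 2^(-1) + 2^(-2) + 2^(-5) + 2^(-6) + 2^(-6) + 2^(-8)
    = 0.5 + 0.5 + 0.5 + 0.25 + 0.03125 + 0.015625 + 0.015625 + 0.00390625
    = 465/256 = 1.81640625
Since 1.81640625 > 1, Kraft's inequality is NOT satisfied.
A prefix code with these lengths CANNOT exist.

Kraft sum = 1.81640625. Not satisfied.


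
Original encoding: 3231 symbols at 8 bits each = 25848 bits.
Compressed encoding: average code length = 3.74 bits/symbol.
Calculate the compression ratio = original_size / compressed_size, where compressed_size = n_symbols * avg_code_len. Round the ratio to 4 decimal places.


original_size = n_symbols * orig_bits = 3231 * 8 = 25848 bits
compressed_size = n_symbols * avg_code_len = 3231 * 3.74 = 12083.94 bits
ratio = original_size / compressed_size = 25848 / 12083.94 = 2.139

Compression ratio = 2.139


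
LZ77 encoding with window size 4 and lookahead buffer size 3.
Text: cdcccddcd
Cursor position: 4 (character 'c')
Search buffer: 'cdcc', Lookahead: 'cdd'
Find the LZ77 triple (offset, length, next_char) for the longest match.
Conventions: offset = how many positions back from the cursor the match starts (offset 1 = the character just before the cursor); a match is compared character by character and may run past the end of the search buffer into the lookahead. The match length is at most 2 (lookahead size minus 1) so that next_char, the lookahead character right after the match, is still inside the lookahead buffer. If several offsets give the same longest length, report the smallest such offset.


Try each offset into the search buffer:
  offset=1 (pos 3, char 'c'): match length 1
  offset=2 (pos 2, char 'c'): match length 1
  offset=3 (pos 1, char 'd'): match length 0
  offset=4 (pos 0, char 'c'): match length 2
Longest match has length 2 at offset 4.
next_char = character at position 4 + 2 = 6 -> 'd'

Best match: offset=4, length=2 (matching 'cd' starting at position 0)
LZ77 triple: (4, 2, 'd')


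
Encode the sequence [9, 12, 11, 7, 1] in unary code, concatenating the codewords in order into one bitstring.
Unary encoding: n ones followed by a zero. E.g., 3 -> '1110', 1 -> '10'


Encode each number as n ones followed by a terminating 0:
  9 -> 1111111110 (10 bits)
  12 -> 1111111111110 (13 bits)
  11 -> 111111111110 (12 bits)
  7 -> 11111110 (8 bits)
  1 -> 10 (2 bits)
Total length = 10 + 13 + 12 + 8 + 2 = 45 bits.

Unary([9, 12, 11, 7, 1]) = 111111111011111111111101111111111101111111010 (45 bits)


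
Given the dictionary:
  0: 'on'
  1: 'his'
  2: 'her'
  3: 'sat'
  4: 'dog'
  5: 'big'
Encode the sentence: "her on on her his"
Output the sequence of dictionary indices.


Look up each word in the dictionary:
  'her' -> 2
  'on' -> 0
  'on' -> 0
  'her' -> 2
  'his' -> 1

Encoded: [2, 0, 0, 2, 1]


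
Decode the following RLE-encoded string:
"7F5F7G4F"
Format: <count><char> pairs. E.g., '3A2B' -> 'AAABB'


Expanding each <count><char> pair:
  7F -> 'FFFFFFF'
  5F -> 'FFFFF'
  7G -> 'GGGGGGG'
  4F -> 'FFFF'

Decoded = FFFFFFFFFFFFGGGGGGGFFFF


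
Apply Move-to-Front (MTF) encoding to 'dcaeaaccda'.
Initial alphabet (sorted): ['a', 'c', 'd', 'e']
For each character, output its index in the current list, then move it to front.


MTF encoding:
'd': index 2 in ['a', 'c', 'd', 'e'] -> ['d', 'a', 'c', 'e']
'c': index 2 in ['d', 'a', 'c', 'e'] -> ['c', 'd', 'a', 'e']
'a': index 2 in ['c', 'd', 'a', 'e'] -> ['a', 'c', 'd', 'e']
'e': index 3 in ['a', 'c', 'd', 'e'] -> ['e', 'a', 'c', 'd']
'a': index 1 in ['e', 'a', 'c', 'd'] -> ['a', 'e', 'c', 'd']
'a': index 0 in ['a', 'e', 'c', 'd'] -> ['a', 'e', 'c', 'd']
'c': index 2 in ['a', 'e', 'c', 'd'] -> ['c', 'a', 'e', 'd']
'c': index 0 in ['c', 'a', 'e', 'd'] -> ['c', 'a', 'e', 'd']
'd': index 3 in ['c', 'a', 'e', 'd'] -> ['d', 'c', 'a', 'e']
'a': index 2 in ['d', 'c', 'a', 'e'] -> ['a', 'd', 'c', 'e']


Output: [2, 2, 2, 3, 1, 0, 2, 0, 3, 2]


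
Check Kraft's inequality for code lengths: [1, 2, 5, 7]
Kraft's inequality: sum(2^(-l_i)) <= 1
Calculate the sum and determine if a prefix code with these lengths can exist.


Sum = 2^(-1) + 2^(-2) + 2^(-5) + 2^(-7)
    = 0.5 + 0.25 + 0.03125 + 0.0078125
    = 101/128 = 0.7890625
Since 0.7890625 <= 1, Kraft's inequality IS satisfied.
A prefix code with these lengths CAN exist.

Kraft sum = 0.7890625. Satisfied.
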